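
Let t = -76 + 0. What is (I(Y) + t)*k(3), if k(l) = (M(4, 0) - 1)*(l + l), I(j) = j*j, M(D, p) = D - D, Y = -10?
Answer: -144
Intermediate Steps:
M(D, p) = 0
I(j) = j**2
k(l) = -2*l (k(l) = (0 - 1)*(l + l) = -2*l)
t = -76
(I(Y) + t)*k(3) = ((-10)**2 - 76)*(-2*3) = (100 - 76)*(-6) = 24*(-6) = -144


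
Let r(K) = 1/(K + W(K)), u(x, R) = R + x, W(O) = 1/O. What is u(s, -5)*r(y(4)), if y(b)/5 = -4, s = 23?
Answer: -360/401 ≈ -0.89776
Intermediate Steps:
y(b) = -20 (y(b) = 5*(-4) = -20)
W(O) = 1/O
r(K) = 1/(K + 1/K)
u(s, -5)*r(y(4)) = (-5 + 23)*(-20/(1 + (-20)**2)) = 18*(-20/(1 + 400)) = 18*(-20/401) = -360/401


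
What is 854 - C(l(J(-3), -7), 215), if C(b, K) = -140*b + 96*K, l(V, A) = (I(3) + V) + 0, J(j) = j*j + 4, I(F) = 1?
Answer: -17826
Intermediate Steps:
J(j) = 4 + j² (J(j) = j² + 4 = 4 + j²)
l(V, A) = 1 + V (l(V, A) = (1 + V) + 0 = 1 + V)
854 - C(l(J(-3), -7), 215) = 854 - (-140*(1 + (4 + (-3)²)) + 96*215) = 854 - (-140*(1 + (4 + 9)) + 20640) = 854 - (-140*(1 + 13) + 20640) = 854 - (-140*14 + 20640) = 854 - (-1960 + 20640) = 854 - 1*18680 = 854 - 18680 = -17826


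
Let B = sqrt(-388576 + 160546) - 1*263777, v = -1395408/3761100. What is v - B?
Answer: 11810598563/44775 - I*sqrt(228030) ≈ 2.6378e+5 - 477.52*I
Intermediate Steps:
v = -16612/44775 (v = -1395408*1/3761100 = -16612/44775 ≈ -0.37101)
B = -263777 + I*sqrt(228030) (B = sqrt(-228030) - 263777 = I*sqrt(228030) - 263777 = -263777 + I*sqrt(228030) ≈ -2.6378e+5 + 477.52*I)
v - B = -16612/44775 - (-263777 + I*sqrt(228030)) = -16612/44775 + (263777 - I*sqrt(228030)) = 11810598563/44775 - I*sqrt(228030)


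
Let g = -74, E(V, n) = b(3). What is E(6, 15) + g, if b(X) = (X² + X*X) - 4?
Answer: -60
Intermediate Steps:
b(X) = -4 + 2*X² (b(X) = (X² + X²) - 4 = 2*X² - 4 = -4 + 2*X²)
E(V, n) = 14 (E(V, n) = -4 + 2*3² = -4 + 2*9 = -4 + 18 = 14)
E(6, 15) + g = 14 - 74 = -60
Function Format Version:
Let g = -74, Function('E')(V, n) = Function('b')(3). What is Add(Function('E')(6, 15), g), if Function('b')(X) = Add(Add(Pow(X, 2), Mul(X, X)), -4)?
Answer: -60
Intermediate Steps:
Function('b')(X) = Add(-4, Mul(2, Pow(X, 2))) (Function('b')(X) = Add(Add(Pow(X, 2), Pow(X, 2)), -4) = Add(Mul(2, Pow(X, 2)), -4) = Add(-4, Mul(2, Pow(X, 2))))
Function('E')(V, n) = 14 (Function('E')(V, n) = Add(-4, Mul(2, Pow(3, 2))) = Add(-4, Mul(2, 9)) = Add(-4, 18) = 14)
Add(Function('E')(6, 15), g) = Add(14, -74) = -60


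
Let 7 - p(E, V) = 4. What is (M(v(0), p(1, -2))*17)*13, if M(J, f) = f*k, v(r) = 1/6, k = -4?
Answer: -2652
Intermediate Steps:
p(E, V) = 3 (p(E, V) = 7 - 1*4 = 7 - 4 = 3)
v(r) = ⅙
M(J, f) = -4*f (M(J, f) = f*(-4) = -4*f)
(M(v(0), p(1, -2))*17)*13 = (-4*3*17)*13 = -12*17*13 = -204*13 = -2652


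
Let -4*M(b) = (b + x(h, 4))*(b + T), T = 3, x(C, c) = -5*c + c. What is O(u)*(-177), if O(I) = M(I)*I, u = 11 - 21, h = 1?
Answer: -80535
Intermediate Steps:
x(C, c) = -4*c
u = -10
M(b) = -(-16 + b)*(3 + b)/4 (M(b) = -(b - 4*4)*(b + 3)/4 = -(b - 16)*(3 + b)/4 = -(-16 + b)*(3 + b)/4)
O(I) = I*(12 - I²/4 + 13*I/4) (O(I) = (12 - I²/4 + 13*I/4)*I = I*(12 - I²/4 + 13*I/4))
O(u)*(-177) = ((¼)*(-10)*(48 - 1*(-10)² + 13*(-10)))*(-177) = ((¼)*(-10)*(48 - 1*100 - 130))*(-177) = ((¼)*(-10)*(48 - 100 - 130))*(-177) = ((¼)*(-10)*(-182))*(-177) = 455*(-177) = -80535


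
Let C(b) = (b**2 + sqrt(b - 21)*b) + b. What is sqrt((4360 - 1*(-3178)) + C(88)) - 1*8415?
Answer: -8415 + sqrt(15370 + 88*sqrt(67)) ≈ -8288.2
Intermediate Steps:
C(b) = b + b**2 + b*sqrt(-21 + b) (C(b) = (b**2 + sqrt(-21 + b)*b) + b = (b**2 + b*sqrt(-21 + b)) + b = b + b**2 + b*sqrt(-21 + b))
sqrt((4360 - 1*(-3178)) + C(88)) - 1*8415 = sqrt((4360 - 1*(-3178)) + 88*(1 + 88 + sqrt(-21 + 88))) - 1*8415 = sqrt((4360 + 3178) + 88*(1 + 88 + sqrt(67))) - 8415 = sqrt(7538 + 88*(89 + sqrt(67))) - 8415 = sqrt(7538 + (7832 + 88*sqrt(67))) - 8415 = sqrt(15370 + 88*sqrt(67)) - 8415 = -8415 + sqrt(15370 + 88*sqrt(67))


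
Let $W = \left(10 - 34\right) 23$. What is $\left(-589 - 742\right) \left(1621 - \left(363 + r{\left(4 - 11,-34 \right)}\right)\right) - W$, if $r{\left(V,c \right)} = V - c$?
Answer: $-1637909$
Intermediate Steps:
$W = -552$ ($W = \left(-24\right) 23 = -552$)
$\left(-589 - 742\right) \left(1621 - \left(363 + r{\left(4 - 11,-34 \right)}\right)\right) - W = \left(-589 - 742\right) \left(1621 - \left(356 + 34\right)\right) - -552 = - 1331 \left(1621 - 390\right) + 552 = \left(-1331\right) 1231 + 552 = -1638461 + 552 = -1637909$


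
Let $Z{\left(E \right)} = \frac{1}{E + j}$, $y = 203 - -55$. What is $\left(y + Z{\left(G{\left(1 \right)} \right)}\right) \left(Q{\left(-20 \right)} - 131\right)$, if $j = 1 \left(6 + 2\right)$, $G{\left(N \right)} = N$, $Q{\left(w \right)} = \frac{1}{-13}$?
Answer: $- \frac{1319464}{39} \approx -33832.0$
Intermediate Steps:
$Q{\left(w \right)} = - \frac{1}{13}$
$j = 8$ ($j = 1 \cdot 8 = 8$)
$y = 258$ ($y = 203 + 55 = 258$)
$Z{\left(E \right)} = \frac{1}{8 + E}$ ($Z{\left(E \right)} = \frac{1}{E + 8} = \frac{1}{8 + E}$)
$\left(y + Z{\left(G{\left(1 \right)} \right)}\right) \left(Q{\left(-20 \right)} - 131\right) = \left(258 + \frac{1}{8 + 1}\right) \left(- \frac{1}{13} - 131\right) = \left(258 + \frac{1}{9}\right) \left(- \frac{1704}{13}\right) = \frac{2323}{9} \left(- \frac{1704}{13}\right) = - \frac{1319464}{39}$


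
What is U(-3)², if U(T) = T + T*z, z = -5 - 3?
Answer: 441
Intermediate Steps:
z = -8
U(T) = -7*T (U(T) = T + T*(-8) = T - 8*T = -7*T)
U(-3)² = (-7*(-3))² = 21² = 441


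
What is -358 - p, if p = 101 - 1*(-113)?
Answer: -572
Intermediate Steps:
p = 214 (p = 101 + 113 = 214)
-358 - p = -358 - 1*214 = -358 - 214 = -572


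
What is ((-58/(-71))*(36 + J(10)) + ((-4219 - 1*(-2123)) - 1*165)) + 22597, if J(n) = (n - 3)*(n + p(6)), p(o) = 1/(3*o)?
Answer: 13050239/639 ≈ 20423.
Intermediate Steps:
p(o) = 1/(3*o)
J(n) = (-3 + n)*(1/18 + n) (J(n) = (n - 3)*(n + (1/3)/6) = (-3 + n)*(n + (1/3)*(1/6)) = (-3 + n)*(n + 1/18) = (-3 + n)*(1/18 + n))
((-58/(-71))*(36 + J(10)) + ((-4219 - 1*(-2123)) - 1*165)) + 22597 = ((-58/(-71))*(36 + (-1/6 + 10**2 - 53/18*10)) + ((-4219 - 1*(-2123)) - 1*165)) + 22597 = ((-58*(-1/71))*(36 + (-1/6 + 100 - 265/9)) + ((-4219 + 2123) - 165)) + 22597 = (58*(36 + 1267/18)/71 + (-2096 - 165)) + 22597 = ((58/71)*(1915/18) - 2261) + 22597 = (55535/639 - 2261) + 22597 = -1389244/639 + 22597 = 13050239/639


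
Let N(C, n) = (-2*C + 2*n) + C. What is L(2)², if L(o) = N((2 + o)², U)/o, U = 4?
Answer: 16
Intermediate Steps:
N(C, n) = -C + 2*n
L(o) = (8 - (2 + o)²)/o (L(o) = (-(2 + o)² + 2*4)/o = (-(2 + o)² + 8)/o = (8 - (2 + o)²)/o)
L(2)² = ((8 - (2 + 2)²)/2)² = ((8 - 1*4²)/2)² = ((8 - 1*16)/2)² = ((8 - 16)/2)² = ((½)*(-8))² = (-4)² = 16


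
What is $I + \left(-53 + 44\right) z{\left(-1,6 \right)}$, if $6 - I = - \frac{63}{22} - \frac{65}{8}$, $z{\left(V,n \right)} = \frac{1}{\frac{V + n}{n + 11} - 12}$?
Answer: $\frac{310969}{17512} \approx 17.757$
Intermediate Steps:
$z{\left(V,n \right)} = \frac{1}{-12 + \frac{V + n}{11 + n}}$ ($z{\left(V,n \right)} = \frac{1}{\frac{V + n}{11 + n} - 12} = \frac{1}{-12 + \frac{V + n}{11 + n}}$)
$I = \frac{1495}{88}$ ($I = 6 - \left(- \frac{63}{22} - \frac{65}{8}\right) = 6 - - \frac{967}{88} = 6 + \frac{967}{88} = \frac{1495}{88} \approx 16.989$)
$I + \left(-53 + 44\right) z{\left(-1,6 \right)} = \frac{1495}{88} + \left(-53 + 44\right) \frac{-11 - 6}{132 - -1 + 11 \cdot 6} = \frac{1495}{88} - 9 \frac{-11 - 6}{132 + 1 + 66} = \frac{1495}{88} - 9 \cdot \frac{1}{199} \left(-17\right) = \frac{1495}{88} - - \frac{153}{199} = \frac{1495}{88} + \frac{153}{199} = \frac{310969}{17512}$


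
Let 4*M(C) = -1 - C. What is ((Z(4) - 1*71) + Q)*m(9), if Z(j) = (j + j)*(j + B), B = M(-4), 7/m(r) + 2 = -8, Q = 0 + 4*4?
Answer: 119/10 ≈ 11.900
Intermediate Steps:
Q = 16 (Q = 0 + 16 = 16)
M(C) = -¼ - C/4 (M(C) = (-1 - C)/4 = -¼ - C/4)
m(r) = -7/10 (m(r) = 7/(-2 - 8) = 7/(-10) = 7*(-⅒) = -7/10)
B = ¾ (B = -¼ - ¼*(-4) = -¼ + 1 = ¾ ≈ 0.75000)
Z(j) = 2*j*(¾ + j) (Z(j) = (j + j)*(j + ¾) = (2*j)*(¾ + j) = 2*j*(¾ + j))
((Z(4) - 1*71) + Q)*m(9) = (((½)*4*(3 + 4*4) - 1*71) + 16)*(-7/10) = (((½)*4*(3 + 16) - 71) + 16)*(-7/10) = (((½)*4*19 - 71) + 16)*(-7/10) = ((38 - 71) + 16)*(-7/10) = (-33 + 16)*(-7/10) = -17*(-7/10) = 119/10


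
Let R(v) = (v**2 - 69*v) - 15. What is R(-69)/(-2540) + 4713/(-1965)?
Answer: -408697/66548 ≈ -6.1414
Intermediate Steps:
R(v) = -15 + v**2 - 69*v
R(-69)/(-2540) + 4713/(-1965) = (-15 + (-69)**2 - 69*(-69))/(-2540) + 4713/(-1965) = (-15 + 4761 + 4761)*(-1/2540) + 4713*(-1/1965) = 9507*(-1/2540) - 1571/655 = -9507/2540 - 1571/655 = -408697/66548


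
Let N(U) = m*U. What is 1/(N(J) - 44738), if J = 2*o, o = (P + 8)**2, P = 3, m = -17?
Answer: -1/48852 ≈ -2.0470e-5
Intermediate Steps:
o = 121 (o = (3 + 8)**2 = 11**2 = 121)
J = 242 (J = 2*121 = 242)
N(U) = -17*U
1/(N(J) - 44738) = 1/(-17*242 - 44738) = 1/(-4114 - 44738) = 1/(-48852) = -1/48852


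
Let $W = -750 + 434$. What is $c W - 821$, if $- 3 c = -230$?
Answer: $- \frac{75143}{3} \approx -25048.0$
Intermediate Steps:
$W = -316$
$c = \frac{230}{3}$ ($c = \left(- \frac{1}{3}\right) \left(-230\right) = \frac{230}{3} \approx 76.667$)
$c W - 821 = \frac{230}{3} \left(-316\right) - 821 = - \frac{72680}{3} - 821 = - \frac{75143}{3}$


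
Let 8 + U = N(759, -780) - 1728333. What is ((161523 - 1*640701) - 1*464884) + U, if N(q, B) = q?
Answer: -2671644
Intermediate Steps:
U = -1727582 (U = -8 + (759 - 1728333) = -8 - 1727574 = -1727582)
((161523 - 1*640701) - 1*464884) + U = ((161523 - 1*640701) - 1*464884) - 1727582 = ((161523 - 640701) - 464884) - 1727582 = (-479178 - 464884) - 1727582 = -944062 - 1727582 = -2671644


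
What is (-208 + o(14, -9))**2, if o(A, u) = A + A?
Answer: 32400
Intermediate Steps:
o(A, u) = 2*A
(-208 + o(14, -9))**2 = (-208 + 2*14)**2 = (-208 + 28)**2 = (-180)**2 = 32400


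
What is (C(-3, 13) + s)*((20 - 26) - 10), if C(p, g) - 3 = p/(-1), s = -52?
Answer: 736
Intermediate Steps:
C(p, g) = 3 - p (C(p, g) = 3 + p/(-1) = 3 + p*(-1) = 3 - p)
(C(-3, 13) + s)*((20 - 26) - 10) = ((3 - 1*(-3)) - 52)*((20 - 26) - 10) = ((3 + 3) - 52)*(-6 - 10) = (6 - 52)*(-16) = -46*(-16) = 736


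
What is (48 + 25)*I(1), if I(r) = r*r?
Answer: 73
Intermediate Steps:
I(r) = r**2
(48 + 25)*I(1) = (48 + 25)*1**2 = 73*1 = 73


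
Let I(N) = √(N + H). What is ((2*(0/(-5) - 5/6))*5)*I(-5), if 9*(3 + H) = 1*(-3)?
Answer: -125*I*√3/9 ≈ -24.056*I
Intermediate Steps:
H = -10/3 (H = -3 + (1*(-3))/9 = -3 + (⅑)*(-3) = -3 - ⅓ = -10/3 ≈ -3.3333)
I(N) = √(-10/3 + N) (I(N) = √(N - 10/3) = √(-10/3 + N))
((2*(0/(-5) - 5/6))*5)*I(-5) = ((2*(0/(-5) - 5/6))*5)*(√(-30 + 9*(-5))/3) = ((2*(0*(-⅕) - 5*⅙))*5)*(√(-30 - 45)/3) = ((2*(0 - ⅚))*5)*(√(-75)/3) = ((2*(-⅚))*5)*((5*I*√3)/3) = (-5/3*5)*(5*I*√3/3) = -125*I*√3/9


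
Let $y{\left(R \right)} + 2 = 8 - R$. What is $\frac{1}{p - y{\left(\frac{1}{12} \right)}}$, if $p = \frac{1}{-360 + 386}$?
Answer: $- \frac{156}{917} \approx -0.17012$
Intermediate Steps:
$p = \frac{1}{26} \approx 0.038462$
$y{\left(R \right)} = 6 - R$ ($y{\left(R \right)} = -2 - \left(-8 + R\right) = 6 - R$)
$\frac{1}{p - y{\left(\frac{1}{12} \right)}} = \frac{1}{\frac{1}{26} - \left(6 - \frac{1}{12}\right)} = \frac{1}{\frac{1}{26} - \frac{71}{12}} = \frac{1}{- \frac{917}{156}} = - \frac{156}{917}$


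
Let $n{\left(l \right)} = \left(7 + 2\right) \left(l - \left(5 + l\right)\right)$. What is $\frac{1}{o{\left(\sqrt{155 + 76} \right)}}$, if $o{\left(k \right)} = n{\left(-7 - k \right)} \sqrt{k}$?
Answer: $- \frac{231^{\frac{3}{4}}}{10395} \approx -0.0057001$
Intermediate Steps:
$n{\left(l \right)} = -45$ ($n{\left(l \right)} = 9 \left(-5\right) = -45$)
$o{\left(k \right)} = - 45 \sqrt{k}$
$\frac{1}{o{\left(\sqrt{155 + 76} \right)}} = \frac{1}{\left(-45\right) \sqrt{\sqrt{155 + 76}}} = \frac{1}{\left(-45\right) \sqrt{\sqrt{231}}} = \frac{1}{\left(-45\right) \sqrt[4]{231}} = - \frac{231^{\frac{3}{4}}}{10395}$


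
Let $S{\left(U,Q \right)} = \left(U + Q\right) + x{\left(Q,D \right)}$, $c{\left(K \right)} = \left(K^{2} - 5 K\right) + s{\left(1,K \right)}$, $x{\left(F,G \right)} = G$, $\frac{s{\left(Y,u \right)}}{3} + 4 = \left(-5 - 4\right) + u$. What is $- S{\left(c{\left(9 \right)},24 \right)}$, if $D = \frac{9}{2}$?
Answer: $- \frac{105}{2} \approx -52.5$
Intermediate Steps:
$D = \frac{9}{2}$ ($D = 9 \cdot \frac{1}{2} = \frac{9}{2} \approx 4.5$)
$s{\left(Y,u \right)} = -39 + 3 u$ ($s{\left(Y,u \right)} = -12 + 3 \left(\left(-5 - 4\right) + u\right) = -12 + 3 \left(-9 + u\right) = -12 + \left(-27 + 3 u\right) = -39 + 3 u$)
$c{\left(K \right)} = -39 + K^{2} - 2 K$ ($c{\left(K \right)} = \left(K^{2} - 5 K\right) + \left(-39 + 3 K\right) = -39 + K^{2} - 2 K$)
$S{\left(U,Q \right)} = \frac{9}{2} + Q + U$ ($S{\left(U,Q \right)} = \left(U + Q\right) + \frac{9}{2} = \left(Q + U\right) + \frac{9}{2} = \frac{9}{2} + Q + U$)
$- S{\left(c{\left(9 \right)},24 \right)} = - (\frac{9}{2} + 24 - \left(57 - 81\right)) = - (\frac{9}{2} + 24 - -24) = - (\frac{9}{2} + 24 + 24) = \left(-1\right) \frac{105}{2} = - \frac{105}{2}$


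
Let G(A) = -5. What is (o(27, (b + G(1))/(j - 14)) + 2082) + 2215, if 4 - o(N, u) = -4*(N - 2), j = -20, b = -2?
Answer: 4401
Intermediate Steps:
o(N, u) = -4 + 4*N (o(N, u) = 4 - (-4)*(N - 2) = 4 - (-4)*(-2 + N) = 4 - (8 - 4*N) = 4 + (-8 + 4*N) = -4 + 4*N)
(o(27, (b + G(1))/(j - 14)) + 2082) + 2215 = ((-4 + 4*27) + 2082) + 2215 = ((-4 + 108) + 2082) + 2215 = (104 + 2082) + 2215 = 2186 + 2215 = 4401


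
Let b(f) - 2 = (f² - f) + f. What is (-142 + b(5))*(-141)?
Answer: 16215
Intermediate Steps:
b(f) = 2 + f² (b(f) = 2 + ((f² - f) + f) = 2 + f²)
(-142 + b(5))*(-141) = (-142 + (2 + 5²))*(-141) = (-142 + (2 + 25))*(-141) = (-142 + 27)*(-141) = -115*(-141) = 16215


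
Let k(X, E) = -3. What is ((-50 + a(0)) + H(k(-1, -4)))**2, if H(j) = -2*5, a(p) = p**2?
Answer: 3600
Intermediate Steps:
H(j) = -10
((-50 + a(0)) + H(k(-1, -4)))**2 = ((-50 + 0**2) - 10)**2 = ((-50 + 0) - 10)**2 = (-50 - 10)**2 = (-60)**2 = 3600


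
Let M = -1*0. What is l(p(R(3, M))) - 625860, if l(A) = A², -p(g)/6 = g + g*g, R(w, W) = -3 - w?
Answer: -593460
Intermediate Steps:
M = 0
p(g) = -6*g - 6*g² (p(g) = -6*(g + g*g) = -6*(g + g²) = -6*g - 6*g²)
l(p(R(3, M))) - 625860 = (-6*(-3 - 1*3)*(1 + (-3 - 1*3)))² - 625860 = (-6*(-3 - 3)*(1 + (-3 - 3)))² - 625860 = (-6*(-6)*(1 - 6))² - 625860 = (-6*(-6)*(-5))² - 625860 = (-180)² - 625860 = 32400 - 625860 = -593460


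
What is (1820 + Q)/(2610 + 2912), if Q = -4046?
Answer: -1113/2761 ≈ -0.40311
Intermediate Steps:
(1820 + Q)/(2610 + 2912) = (1820 - 4046)/(2610 + 2912) = -2226/5522 = -2226*1/5522 = -1113/2761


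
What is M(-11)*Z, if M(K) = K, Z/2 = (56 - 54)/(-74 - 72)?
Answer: 22/73 ≈ 0.30137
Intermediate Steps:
Z = -2/73 (Z = 2*((56 - 54)/(-74 - 72)) = 2*(2/(-146)) = 2*(2*(-1/146)) = 2*(-1/73) = -2/73 ≈ -0.027397)
M(-11)*Z = -11*(-2/73) = 22/73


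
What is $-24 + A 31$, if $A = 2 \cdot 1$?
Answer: $38$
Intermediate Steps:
$A = 2$
$-24 + A 31 = -24 + 2 \cdot 31 = -24 + 62 = 38$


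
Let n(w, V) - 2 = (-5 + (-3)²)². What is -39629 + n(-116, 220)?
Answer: -39611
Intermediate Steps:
n(w, V) = 18 (n(w, V) = 2 + (-5 + (-3)²)² = 2 + (-5 + 9)² = 2 + 4² = 2 + 16 = 18)
-39629 + n(-116, 220) = -39629 + 18 = -39611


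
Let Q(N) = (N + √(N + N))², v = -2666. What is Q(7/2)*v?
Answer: -102641/2 - 18662*√7 ≈ -1.0070e+5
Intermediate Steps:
Q(N) = (N + √2*√N)² (Q(N) = (N + √(2*N))² = (N + √2*√N)²)
Q(7/2)*v = (7/2 + √2*√(7/2))²*(-2666) = (7/2 + √2*(√14/2))²*(-2666) = (7/2 + √7)²*(-2666) = -2666*(7/2 + √7)²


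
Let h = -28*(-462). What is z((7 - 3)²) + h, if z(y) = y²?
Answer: 13192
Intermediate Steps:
h = 12936
z((7 - 3)²) + h = ((7 - 3)²)² + 12936 = (4²)² + 12936 = 16² + 12936 = 256 + 12936 = 13192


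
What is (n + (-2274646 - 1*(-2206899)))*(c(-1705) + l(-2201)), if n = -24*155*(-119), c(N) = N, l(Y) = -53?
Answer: -659132214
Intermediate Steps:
n = 442680 (n = -3720*(-119) = 442680)
(n + (-2274646 - 1*(-2206899)))*(c(-1705) + l(-2201)) = (442680 + (-2274646 - 1*(-2206899)))*(-1705 - 53) = (442680 + (-2274646 + 2206899))*(-1758) = (442680 - 67747)*(-1758) = 374933*(-1758) = -659132214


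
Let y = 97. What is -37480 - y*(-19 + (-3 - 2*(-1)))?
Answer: -35540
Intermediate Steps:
-37480 - y*(-19 + (-3 - 2*(-1))) = -37480 - 97*(-19 + (-3 - 2*(-1))) = -37480 - 97*(-19 + (-3 + 2)) = -37480 - 97*(-19 - 1) = -37480 - 97*(-20) = -37480 - 1*(-1940) = -37480 + 1940 = -35540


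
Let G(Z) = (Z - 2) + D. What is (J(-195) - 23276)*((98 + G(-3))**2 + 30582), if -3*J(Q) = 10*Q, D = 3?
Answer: -900469548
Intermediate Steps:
G(Z) = 1 + Z (G(Z) = (Z - 2) + 3 = (-2 + Z) + 3 = 1 + Z)
J(Q) = -10*Q/3
(J(-195) - 23276)*((98 + G(-3))**2 + 30582) = (-10/3*(-195) - 23276)*((98 + (1 - 3))**2 + 30582) = (650 - 23276)*((98 - 2)**2 + 30582) = -22626*(96**2 + 30582) = -22626*(9216 + 30582) = -22626*39798 = -900469548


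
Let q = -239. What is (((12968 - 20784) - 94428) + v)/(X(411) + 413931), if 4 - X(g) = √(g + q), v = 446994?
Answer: 142704091250/171342184053 + 689500*√43/171342184053 ≈ 0.83289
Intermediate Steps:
X(g) = 4 - √(-239 + g) (X(g) = 4 - √(g - 239) = 4 - √(-239 + g))
(((12968 - 20784) - 94428) + v)/(X(411) + 413931) = (((12968 - 20784) - 94428) + 446994)/((4 - √(-239 + 411)) + 413931) = ((-7816 - 94428) + 446994)/((4 - √172) + 413931) = (-102244 + 446994)/((4 - 2*√43) + 413931) = 344750/((4 - 2*√43) + 413931) = 344750/(413935 - 2*√43)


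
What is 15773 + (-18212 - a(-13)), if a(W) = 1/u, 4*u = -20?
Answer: -12194/5 ≈ -2438.8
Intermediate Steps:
u = -5 (u = (1/4)*(-20) = -5)
a(W) = -1/5 (a(W) = 1/(-5) = -1/5)
15773 + (-18212 - a(-13)) = 15773 + (-18212 - 1*(-1/5)) = 15773 + (-18212 + 1/5) = 15773 - 91059/5 = -12194/5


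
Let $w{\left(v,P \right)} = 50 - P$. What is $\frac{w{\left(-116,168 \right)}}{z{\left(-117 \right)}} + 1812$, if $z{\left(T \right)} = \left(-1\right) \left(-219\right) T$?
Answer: $\frac{46428994}{25623} \approx 1812.0$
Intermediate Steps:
$z{\left(T \right)} = 219 T$
$\frac{w{\left(-116,168 \right)}}{z{\left(-117 \right)}} + 1812 = \frac{50 - 168}{219 \left(-117\right)} + 1812 = \frac{50 - 168}{-25623} + 1812 = \left(-118\right) \left(- \frac{1}{25623}\right) + 1812 = \frac{118}{25623} + 1812 = \frac{46428994}{25623}$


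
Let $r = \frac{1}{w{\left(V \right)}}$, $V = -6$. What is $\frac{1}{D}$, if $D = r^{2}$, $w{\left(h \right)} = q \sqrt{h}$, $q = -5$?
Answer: $-150$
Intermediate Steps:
$w{\left(h \right)} = - 5 \sqrt{h}$
$r = \frac{i \sqrt{6}}{30}$ ($r = \frac{1}{\left(-5\right) \sqrt{-6}} = \frac{1}{\left(-5\right) i \sqrt{6}} = \frac{i \sqrt{6}}{30} \approx 0.08165 i$)
$D = - \frac{1}{150}$ ($D = \left(\frac{i \sqrt{6}}{30}\right)^{2} = - \frac{1}{150} \approx -0.0066667$)
$\frac{1}{D} = \frac{1}{- \frac{1}{150}} = -150$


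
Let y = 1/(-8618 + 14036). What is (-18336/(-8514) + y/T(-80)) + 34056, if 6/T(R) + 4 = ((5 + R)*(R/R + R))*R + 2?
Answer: 6086786509/178794 ≈ 34044.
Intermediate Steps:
T(R) = 6/(-2 + R*(1 + R)*(5 + R)) (T(R) = 6/(-4 + (((5 + R)*(R/R + R))*R + 2)) = 6/(-4 + (((5 + R)*(1 + R))*R + 2)) = 6/(-4 + (((1 + R)*(5 + R))*R + 2)) = 6/(-4 + (R*(1 + R)*(5 + R) + 2)) = 6/(-4 + (2 + R*(1 + R)*(5 + R))) = 6/(-2 + R*(1 + R)*(5 + R)))
y = 1/5418 ≈ 0.00018457
(-18336/(-8514) + y/T(-80)) + 34056 = (-18336/(-8514) + 1/(5418*((6/(-2 + (-80)**3 + 5*(-80) + 6*(-80)**2))))) + 34056 = (-18336*(-1/8514) + 1/(5418*((6/(-2 - 512000 - 400 + 6*6400))))) + 34056 = (3056/1419 + 1/(5418*((6/(-2 - 512000 - 400 + 38400))))) + 34056 = (3056/1419 + 1/(5418*((6/(-474002))))) + 34056 = (3056/1419 + 1/(5418*((6*(-1/474002))))) + 34056 = (3056/1419 + 1/(5418*(-3/237001))) + 34056 = (3056/1419 + (1/5418)*(-237001/3)) + 34056 = (3056/1419 - 237001/16254) + 34056 = -2221955/178794 + 34056 = 6086786509/178794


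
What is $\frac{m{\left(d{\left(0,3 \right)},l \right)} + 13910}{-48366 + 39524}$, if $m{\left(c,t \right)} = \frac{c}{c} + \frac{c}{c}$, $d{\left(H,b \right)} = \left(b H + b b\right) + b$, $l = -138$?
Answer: $- \frac{6956}{4421} \approx -1.5734$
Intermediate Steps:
$d{\left(H,b \right)} = b + b^{2} + H b$ ($d{\left(H,b \right)} = \left(H b + b^{2}\right) + b = \left(b^{2} + H b\right) + b = b + b^{2} + H b$)
$m{\left(c,t \right)} = 2$ ($m{\left(c,t \right)} = 1 + 1 = 2$)
$\frac{m{\left(d{\left(0,3 \right)},l \right)} + 13910}{-48366 + 39524} = \frac{2 + 13910}{-48366 + 39524} = \frac{13912}{-8842} = 13912 \left(- \frac{1}{8842}\right) = - \frac{6956}{4421}$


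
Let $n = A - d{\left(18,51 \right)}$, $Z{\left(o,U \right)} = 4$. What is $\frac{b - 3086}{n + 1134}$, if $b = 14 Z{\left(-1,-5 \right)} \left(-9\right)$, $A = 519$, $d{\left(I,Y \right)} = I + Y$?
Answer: $- \frac{1795}{792} \approx -2.2664$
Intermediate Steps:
$b = -504$ ($b = 14 \cdot 4 \left(-9\right) = 56 \left(-9\right) = -504$)
$n = 450$ ($n = 519 - \left(18 + 51\right) = 519 - 69 = 450$)
$\frac{b - 3086}{n + 1134} = \frac{-504 - 3086}{450 + 1134} = \frac{-504 - 3086}{1584} = \left(-504 - 3086\right) \frac{1}{1584} = \left(-3590\right) \frac{1}{1584} = - \frac{1795}{792}$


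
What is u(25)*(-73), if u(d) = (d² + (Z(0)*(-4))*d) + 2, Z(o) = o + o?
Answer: -45771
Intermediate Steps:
Z(o) = 2*o
u(d) = 2 + d² (u(d) = (d² + ((2*0)*(-4))*d) + 2 = (d² + (0*(-4))*d) + 2 = (d² + 0*d) + 2 = (d² + 0) + 2 = d² + 2 = 2 + d²)
u(25)*(-73) = (2 + 25²)*(-73) = (2 + 625)*(-73) = 627*(-73) = -45771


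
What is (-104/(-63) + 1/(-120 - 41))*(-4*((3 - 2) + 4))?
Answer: -47660/1449 ≈ -32.892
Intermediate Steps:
(-104/(-63) + 1/(-120 - 41))*(-4*((3 - 2) + 4)) = (-104*(-1/63) + 1/(-161))*(-4*(1 + 4)) = (104/63 - 1/161)*(-4*5) = (2383/1449)*(-20) = -47660/1449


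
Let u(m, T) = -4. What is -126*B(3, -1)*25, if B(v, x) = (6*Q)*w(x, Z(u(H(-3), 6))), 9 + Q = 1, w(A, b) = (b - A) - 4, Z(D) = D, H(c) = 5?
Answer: -1058400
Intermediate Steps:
w(A, b) = -4 + b - A
Q = -8 (Q = -9 + 1 = -8)
B(v, x) = 384 + 48*x (B(v, x) = (6*(-8))*(-4 - 4 - x) = -48*(-8 - x) = 384 + 48*x)
-126*B(3, -1)*25 = -126*(384 + 48*(-1))*25 = -126*(384 - 48)*25 = -126*336*25 = -42336*25 = -1058400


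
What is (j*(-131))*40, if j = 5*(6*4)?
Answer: -628800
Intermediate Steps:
j = 120 (j = 5*24 = 120)
(j*(-131))*40 = (120*(-131))*40 = -15720*40 = -628800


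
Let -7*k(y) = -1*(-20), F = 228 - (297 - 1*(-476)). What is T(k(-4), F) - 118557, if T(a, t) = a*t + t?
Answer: -822814/7 ≈ -1.1754e+5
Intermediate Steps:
F = -545 (F = 228 - (297 + 476) = 228 - 1*773 = 228 - 773 = -545)
k(y) = -20/7 (k(y) = -(-1)*(-20)/7 = -⅐*20 = -20/7)
T(a, t) = t + a*t
T(k(-4), F) - 118557 = -545*(1 - 20/7) - 118557 = -545*(-13/7) - 118557 = 7085/7 - 118557 = -822814/7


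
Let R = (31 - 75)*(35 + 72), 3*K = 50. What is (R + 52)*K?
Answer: -77600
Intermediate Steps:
K = 50/3 (K = (⅓)*50 = 50/3 ≈ 16.667)
R = -4708 (R = -44*107 = -4708)
(R + 52)*K = (-4708 + 52)*(50/3) = -4656*50/3 = -77600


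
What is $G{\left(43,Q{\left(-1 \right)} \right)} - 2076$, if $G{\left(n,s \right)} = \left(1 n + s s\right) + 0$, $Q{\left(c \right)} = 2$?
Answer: $-2029$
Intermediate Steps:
$G{\left(n,s \right)} = n + s^{2}$ ($G{\left(n,s \right)} = \left(n + s^{2}\right) + 0 = n + s^{2}$)
$G{\left(43,Q{\left(-1 \right)} \right)} - 2076 = \left(43 + 2^{2}\right) - 2076 = \left(43 + 4\right) - 2076 = 47 - 2076 = -2029$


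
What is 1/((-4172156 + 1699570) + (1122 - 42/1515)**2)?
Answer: -255025/309540217434 ≈ -8.2388e-7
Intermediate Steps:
1/((-4172156 + 1699570) + (1122 - 42/1515)**2) = 1/(-2472586 + (1122 - 42*1/1515)**2) = 1/(-2472586 + (1122 - 14/505)**2) = 1/(-2472586 + (566596/505)**2) = 1/(-2472586 + 321031027216/255025) = 1/(-309540217434/255025) = -255025/309540217434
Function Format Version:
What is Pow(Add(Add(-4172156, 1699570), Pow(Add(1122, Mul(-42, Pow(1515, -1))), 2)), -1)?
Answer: Rational(-255025, 309540217434) ≈ -8.2388e-7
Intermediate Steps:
Pow(Add(Add(-4172156, 1699570), Pow(Add(1122, Mul(-42, Pow(1515, -1))), 2)), -1) = Pow(Add(-2472586, Pow(Add(1122, Mul(-42, Rational(1, 1515))), 2)), -1) = Pow(Add(-2472586, Pow(Add(1122, Rational(-14, 505)), 2)), -1) = Pow(Add(-2472586, Pow(Rational(566596, 505), 2)), -1) = Pow(Add(-2472586, Rational(321031027216, 255025)), -1) = Pow(Rational(-309540217434, 255025), -1) = Rational(-255025, 309540217434)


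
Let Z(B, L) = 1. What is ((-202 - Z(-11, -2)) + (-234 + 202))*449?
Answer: -105515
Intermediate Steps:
((-202 - Z(-11, -2)) + (-234 + 202))*449 = ((-202 - 1*1) + (-234 + 202))*449 = ((-202 - 1) - 32)*449 = (-203 - 32)*449 = -235*449 = -105515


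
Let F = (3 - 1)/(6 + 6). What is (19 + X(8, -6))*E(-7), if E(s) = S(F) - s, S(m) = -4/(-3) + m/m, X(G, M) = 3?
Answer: 616/3 ≈ 205.33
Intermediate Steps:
F = ⅙ (F = 2/12 = 2*(1/12) = ⅙ ≈ 0.16667)
S(m) = 7/3 (S(m) = -4*(-⅓) + 1 = 4/3 + 1 = 7/3)
E(s) = 7/3 - s
(19 + X(8, -6))*E(-7) = (19 + 3)*(7/3 - 1*(-7)) = 22*(7/3 + 7) = 22*(28/3) = 616/3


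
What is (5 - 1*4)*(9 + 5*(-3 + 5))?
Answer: 19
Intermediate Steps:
(5 - 1*4)*(9 + 5*(-3 + 5)) = (5 - 4)*(9 + 5*2) = 1*(9 + 10) = 1*19 = 19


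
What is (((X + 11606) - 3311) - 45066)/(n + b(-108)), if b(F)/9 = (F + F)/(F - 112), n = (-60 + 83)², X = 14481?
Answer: -1225950/29581 ≈ -41.444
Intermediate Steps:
n = 529 (n = 23² = 529)
b(F) = 18*F/(-112 + F) (b(F) = 9*((F + F)/(F - 112)) = 9*((2*F)/(-112 + F)) = 9*(2*F/(-112 + F)) = 18*F/(-112 + F))
(((X + 11606) - 3311) - 45066)/(n + b(-108)) = (((14481 + 11606) - 3311) - 45066)/(529 + 18*(-108)/(-112 - 108)) = ((26087 - 3311) - 45066)/(529 + 18*(-108)/(-220)) = (22776 - 45066)/(529 + 18*(-108)*(-1/220)) = -22290/(529 + 486/55) = -22290/29581/55 = -22290*55/29581 = -1225950/29581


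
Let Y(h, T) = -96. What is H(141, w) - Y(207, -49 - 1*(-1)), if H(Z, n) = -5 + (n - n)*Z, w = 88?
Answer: 91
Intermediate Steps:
H(Z, n) = -5 (H(Z, n) = -5 + 0*Z = -5 + 0 = -5)
H(141, w) - Y(207, -49 - 1*(-1)) = -5 - 1*(-96) = -5 + 96 = 91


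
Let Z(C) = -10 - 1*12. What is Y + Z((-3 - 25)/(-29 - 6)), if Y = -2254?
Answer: -2276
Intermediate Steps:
Z(C) = -22 (Z(C) = -10 - 12 = -22)
Y + Z((-3 - 25)/(-29 - 6)) = -2254 - 22 = -2276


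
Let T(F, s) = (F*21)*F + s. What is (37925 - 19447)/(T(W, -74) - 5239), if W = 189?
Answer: 9239/372414 ≈ 0.024808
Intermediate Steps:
T(F, s) = s + 21*F² (T(F, s) = (21*F)*F + s = 21*F² + s = s + 21*F²)
(37925 - 19447)/(T(W, -74) - 5239) = (37925 - 19447)/((-74 + 21*189²) - 5239) = 18478/((-74 + 21*35721) - 5239) = 18478/((-74 + 750141) - 5239) = 18478/(750067 - 5239) = 18478/744828 = 18478*(1/744828) = 9239/372414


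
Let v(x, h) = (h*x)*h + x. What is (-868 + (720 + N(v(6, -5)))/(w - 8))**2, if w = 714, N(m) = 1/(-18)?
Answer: 121387179232225/161493264 ≈ 7.5166e+5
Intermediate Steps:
v(x, h) = x + x*h**2 (v(x, h) = x*h**2 + x = x + x*h**2)
N(m) = -1/18
(-868 + (720 + N(v(6, -5)))/(w - 8))**2 = (-868 + (720 - 1/18)/(714 - 8))**2 = (-868 + (12959/18)/706)**2 = (-868 + (12959/18)*(1/706))**2 = (-868 + 12959/12708)**2 = (-11017585/12708)**2 = 121387179232225/161493264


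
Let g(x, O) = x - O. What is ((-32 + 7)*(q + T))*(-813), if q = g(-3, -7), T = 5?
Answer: 182925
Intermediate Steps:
q = 4 (q = -3 - 1*(-7) = -3 + 7 = 4)
((-32 + 7)*(q + T))*(-813) = ((-32 + 7)*(4 + 5))*(-813) = -25*9*(-813) = -225*(-813) = 182925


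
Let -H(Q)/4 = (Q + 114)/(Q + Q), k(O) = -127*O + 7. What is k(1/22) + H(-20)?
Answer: 1169/110 ≈ 10.627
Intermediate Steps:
k(O) = 7 - 127*O
H(Q) = -2*(114 + Q)/Q (H(Q) = -4*(Q + 114)/(Q + Q) = -4*(114 + Q)/(2*Q) = -4*(114 + Q)*1/(2*Q) = -2*(114 + Q)/Q)
k(1/22) + H(-20) = (7 - 127/22) + (-2 - 228/(-20)) = (7 - 127*1/22) + (-2 - 228*(-1/20)) = (7 - 127/22) + (-2 + 57/5) = 27/22 + 47/5 = 1169/110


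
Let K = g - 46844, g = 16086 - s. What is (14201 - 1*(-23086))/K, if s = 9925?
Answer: -12429/13561 ≈ -0.91652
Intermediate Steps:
g = 6161 (g = 16086 - 1*9925 = 16086 - 9925 = 6161)
K = -40683 (K = 6161 - 46844 = -40683)
(14201 - 1*(-23086))/K = (14201 - 1*(-23086))/(-40683) = (14201 + 23086)*(-1/40683) = 37287*(-1/40683) = -12429/13561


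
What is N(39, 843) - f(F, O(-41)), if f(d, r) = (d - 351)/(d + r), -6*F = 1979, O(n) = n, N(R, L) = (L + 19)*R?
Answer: 14959193/445 ≈ 33616.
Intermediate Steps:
N(R, L) = R*(19 + L) (N(R, L) = (19 + L)*R = R*(19 + L))
F = -1979/6 (F = -⅙*1979 = -1979/6 ≈ -329.83)
f(d, r) = (-351 + d)/(d + r)
N(39, 843) - f(F, O(-41)) = 39*(19 + 843) - (-351 - 1979/6)/(-1979/6 - 41) = 39*862 - (-4085)/((-2225/6)*6) = 33618 - (-6)*(-4085)/(2225*6) = 33618 - 1*817/445 = 33618 - 817/445 = 14959193/445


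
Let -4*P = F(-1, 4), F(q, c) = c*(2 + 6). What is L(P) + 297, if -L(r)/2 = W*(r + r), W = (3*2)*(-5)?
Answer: -663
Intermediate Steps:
W = -30 (W = 6*(-5) = -30)
F(q, c) = 8*c (F(q, c) = c*8 = 8*c)
P = -8 (P = -2*4 = -¼*32 = -8)
L(r) = 120*r (L(r) = -(-60)*(r + r) = -(-60)*2*r = -(-120)*r = 120*r)
L(P) + 297 = 120*(-8) + 297 = -960 + 297 = -663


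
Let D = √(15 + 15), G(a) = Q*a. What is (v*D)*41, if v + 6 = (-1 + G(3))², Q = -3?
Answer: 3854*√30 ≈ 21109.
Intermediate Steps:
G(a) = -3*a
D = √30 ≈ 5.4772
v = 94 (v = -6 + (-1 - 3*3)² = -6 + (-1 - 9)² = -6 + (-10)² = -6 + 100 = 94)
(v*D)*41 = (94*√30)*41 = 3854*√30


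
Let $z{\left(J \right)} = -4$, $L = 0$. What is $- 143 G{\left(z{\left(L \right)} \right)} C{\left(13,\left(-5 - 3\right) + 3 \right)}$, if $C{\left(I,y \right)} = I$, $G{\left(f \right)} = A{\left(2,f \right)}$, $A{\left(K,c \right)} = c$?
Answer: $7436$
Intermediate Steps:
$G{\left(f \right)} = f$
$- 143 G{\left(z{\left(L \right)} \right)} C{\left(13,\left(-5 - 3\right) + 3 \right)} = \left(-143\right) \left(-4\right) 13 = 572 \cdot 13 = 7436$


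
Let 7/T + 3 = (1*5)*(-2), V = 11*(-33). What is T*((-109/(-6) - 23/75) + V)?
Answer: 120799/650 ≈ 185.84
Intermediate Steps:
V = -363
T = -7/13 (T = 7/(-3 + (1*5)*(-2)) = 7/(-3 + 5*(-2)) = 7/(-3 - 10) = 7/(-13) = 7*(-1/13) = -7/13 ≈ -0.53846)
T*((-109/(-6) - 23/75) + V) = -7*((-109/(-6) - 23/75) - 363)/13 = -7*((-109*(-⅙) - 23*1/75) - 363)/13 = -7*((109/6 - 23/75) - 363)/13 = -7*(893/50 - 363)/13 = -7/13*(-17257/50) = 120799/650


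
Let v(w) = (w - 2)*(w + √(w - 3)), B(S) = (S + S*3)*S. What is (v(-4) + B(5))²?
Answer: 15124 - 1488*I*√7 ≈ 15124.0 - 3936.9*I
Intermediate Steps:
B(S) = 4*S² (B(S) = (S + 3*S)*S = (4*S)*S = 4*S²)
v(w) = (-2 + w)*(w + √(-3 + w))
(v(-4) + B(5))² = (((-4)² - 2*(-4) - 2*√(-3 - 4) - 4*√(-3 - 4)) + 4*5²)² = ((16 + 8 - 2*I*√7 - 4*I*√7) + 4*25)² = ((16 + 8 - 2*I*√7 - 4*I*√7) + 100)² = ((24 - 6*I*√7) + 100)² = (124 - 6*I*√7)²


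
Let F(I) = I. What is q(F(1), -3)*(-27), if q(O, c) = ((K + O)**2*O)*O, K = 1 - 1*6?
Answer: -432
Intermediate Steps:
K = -5 (K = 1 - 6 = -5)
q(O, c) = O**2*(-5 + O)**2 (q(O, c) = ((-5 + O)**2*O)*O = (O*(-5 + O)**2)*O = O**2*(-5 + O)**2)
q(F(1), -3)*(-27) = (1**2*(-5 + 1)**2)*(-27) = (1*(-4)**2)*(-27) = (1*16)*(-27) = 16*(-27) = -432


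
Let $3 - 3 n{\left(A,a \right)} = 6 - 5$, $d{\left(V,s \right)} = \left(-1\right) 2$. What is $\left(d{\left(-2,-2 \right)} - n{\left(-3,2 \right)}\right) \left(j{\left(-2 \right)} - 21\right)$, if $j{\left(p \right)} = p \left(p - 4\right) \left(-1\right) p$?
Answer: $-8$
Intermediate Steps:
$d{\left(V,s \right)} = -2$
$n{\left(A,a \right)} = \frac{2}{3}$ ($n{\left(A,a \right)} = 1 - \frac{6 - 5}{3} = 1 - \frac{1}{3} = \frac{2}{3}$)
$j{\left(p \right)} = - p^{2} \left(-4 + p\right)$ ($j{\left(p \right)} = p \left(-4 + p\right) \left(-1\right) p = - p \left(-4 + p\right) p = - p^{2} \left(-4 + p\right)$)
$\left(d{\left(-2,-2 \right)} - n{\left(-3,2 \right)}\right) \left(j{\left(-2 \right)} - 21\right) = \left(-2 - \frac{2}{3}\right) \left(\left(-2\right)^{2} \left(4 - -2\right) - 21\right) = \left(-2 - \frac{2}{3}\right) \left(4 \left(4 + 2\right) - 21\right) = - \frac{8 \left(4 \cdot 6 - 21\right)}{3} = - \frac{8 \left(24 - 21\right)}{3} = \left(- \frac{8}{3}\right) 3 = -8$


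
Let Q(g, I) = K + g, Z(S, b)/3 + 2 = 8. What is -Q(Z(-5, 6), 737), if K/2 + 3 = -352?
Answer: 692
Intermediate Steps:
K = -710 (K = -6 + 2*(-352) = -6 - 704 = -710)
Z(S, b) = 18 (Z(S, b) = -6 + 3*8 = -6 + 24 = 18)
Q(g, I) = -710 + g
-Q(Z(-5, 6), 737) = -(-710 + 18) = -1*(-692) = 692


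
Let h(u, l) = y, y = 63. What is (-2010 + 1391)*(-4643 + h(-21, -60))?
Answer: 2835020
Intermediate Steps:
h(u, l) = 63
(-2010 + 1391)*(-4643 + h(-21, -60)) = (-2010 + 1391)*(-4643 + 63) = -619*(-4580) = 2835020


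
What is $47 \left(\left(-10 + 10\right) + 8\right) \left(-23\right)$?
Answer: $-8648$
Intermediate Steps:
$47 \left(\left(-10 + 10\right) + 8\right) \left(-23\right) = 47 \left(0 + 8\right) \left(-23\right) = 47 \cdot 8 \left(-23\right) = 376 \left(-23\right) = -8648$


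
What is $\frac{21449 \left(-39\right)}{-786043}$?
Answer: $\frac{836511}{786043} \approx 1.0642$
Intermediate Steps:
$\frac{21449 \left(-39\right)}{-786043} = \left(-836511\right) \left(- \frac{1}{786043}\right) = \frac{836511}{786043}$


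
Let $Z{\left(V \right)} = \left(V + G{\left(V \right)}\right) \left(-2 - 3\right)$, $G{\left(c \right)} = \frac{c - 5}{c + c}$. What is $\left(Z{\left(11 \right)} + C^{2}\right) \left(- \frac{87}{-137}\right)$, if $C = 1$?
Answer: $- \frac{52983}{1507} \approx -35.158$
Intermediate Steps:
$G{\left(c \right)} = \frac{-5 + c}{2 c}$
$Z{\left(V \right)} = - 5 V - \frac{5 \left(-5 + V\right)}{2 V}$ ($Z{\left(V \right)} = \left(V + \frac{-5 + V}{2 V}\right) \left(-2 - 3\right) = \left(V + \frac{-5 + V}{2 V}\right) \left(-5\right) = - 5 V - \frac{5 \left(-5 + V\right)}{2 V}$)
$\left(Z{\left(11 \right)} + C^{2}\right) \left(- \frac{87}{-137}\right) = \left(\left(- \frac{5}{2} - 55 + \frac{25}{2 \cdot 11}\right) + 1^{2}\right) \left(- \frac{87}{-137}\right) = \left(\left(- \frac{5}{2} - 55 + \frac{25}{2} \cdot \frac{1}{11}\right) + 1\right) \left(\left(-87\right) \left(- \frac{1}{137}\right)\right) = \left(\left(- \frac{5}{2} - 55 + \frac{25}{22}\right) + 1\right) \frac{87}{137} = \left(- \frac{620}{11} + 1\right) \frac{87}{137} = \left(- \frac{609}{11}\right) \frac{87}{137} = - \frac{52983}{1507}$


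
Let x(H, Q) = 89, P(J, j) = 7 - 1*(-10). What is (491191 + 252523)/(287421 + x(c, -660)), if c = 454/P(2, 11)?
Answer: 371857/143755 ≈ 2.5867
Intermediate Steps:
P(J, j) = 17 (P(J, j) = 7 + 10 = 17)
c = 454/17 ≈ 26.706
(491191 + 252523)/(287421 + x(c, -660)) = (491191 + 252523)/(287421 + 89) = 743714/287510 = 743714*(1/287510) = 371857/143755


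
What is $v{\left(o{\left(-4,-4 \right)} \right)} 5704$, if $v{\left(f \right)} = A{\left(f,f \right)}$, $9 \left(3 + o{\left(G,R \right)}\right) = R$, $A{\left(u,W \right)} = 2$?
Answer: $11408$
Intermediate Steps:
$o{\left(G,R \right)} = -3 + \frac{R}{9}$
$v{\left(f \right)} = 2$
$v{\left(o{\left(-4,-4 \right)} \right)} 5704 = 2 \cdot 5704 = 11408$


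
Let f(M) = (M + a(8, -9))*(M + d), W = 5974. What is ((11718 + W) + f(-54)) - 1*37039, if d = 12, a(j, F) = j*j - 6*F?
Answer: -22035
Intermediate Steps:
a(j, F) = j**2 - 6*F
f(M) = (12 + M)*(118 + M) (f(M) = (M + (8**2 - 6*(-9)))*(M + 12) = (M + (64 + 54))*(12 + M) = (M + 118)*(12 + M) = (118 + M)*(12 + M) = (12 + M)*(118 + M))
((11718 + W) + f(-54)) - 1*37039 = ((11718 + 5974) + (1416 + (-54)**2 + 130*(-54))) - 1*37039 = (17692 + (1416 + 2916 - 7020)) - 37039 = (17692 - 2688) - 37039 = 15004 - 37039 = -22035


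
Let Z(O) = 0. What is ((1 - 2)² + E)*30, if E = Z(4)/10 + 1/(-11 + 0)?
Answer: 300/11 ≈ 27.273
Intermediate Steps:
E = -1/11 (E = 0/10 + 1/(-11 + 0) = 0*(⅒) + 1/(-11) = 0 + 1*(-1/11) = 0 - 1/11 = -1/11 ≈ -0.090909)
((1 - 2)² + E)*30 = ((1 - 2)² - 1/11)*30 = ((-1)² - 1/11)*30 = (1 - 1/11)*30 = (10/11)*30 = 300/11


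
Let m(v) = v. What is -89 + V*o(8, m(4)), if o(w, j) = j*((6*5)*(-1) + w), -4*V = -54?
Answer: -1277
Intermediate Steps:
V = 27/2 (V = -1/4*(-54) = 27/2 ≈ 13.500)
o(w, j) = j*(-30 + w) (o(w, j) = j*(30*(-1) + w) = j*(-30 + w))
-89 + V*o(8, m(4)) = -89 + 27*(4*(-30 + 8))/2 = -89 + 27*(4*(-22))/2 = -89 + (27/2)*(-88) = -89 - 1188 = -1277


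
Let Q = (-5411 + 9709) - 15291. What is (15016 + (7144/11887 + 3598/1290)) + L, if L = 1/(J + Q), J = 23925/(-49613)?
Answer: 62808011068125019027/4181795057135910 ≈ 15019.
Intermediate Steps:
Q = -10993 (Q = 4298 - 15291 = -10993)
J = -23925/49613 (J = 23925*(-1/49613) = -23925/49613 ≈ -0.48223)
L = -49613/545419634 (L = 1/(-23925/49613 - 10993) = 1/(-545419634/49613) = -49613/545419634 ≈ -9.0963e-5)
(15016 + (7144/11887 + 3598/1290)) + L = (15016 + (7144/11887 + 3598/1290)) - 49613/545419634 = (15016 + (7144*(1/11887) + 3598*(1/1290))) - 49613/545419634 = (15016 + (7144/11887 + 1799/645)) - 49613/545419634 = (15016 + 25992593/7667115) - 49613/545419634 = 115155391433/7667115 - 49613/545419634 = 62808011068125019027/4181795057135910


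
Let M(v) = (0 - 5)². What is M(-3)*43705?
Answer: 1092625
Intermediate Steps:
M(v) = 25 (M(v) = (-5)² = 25)
M(-3)*43705 = 25*43705 = 1092625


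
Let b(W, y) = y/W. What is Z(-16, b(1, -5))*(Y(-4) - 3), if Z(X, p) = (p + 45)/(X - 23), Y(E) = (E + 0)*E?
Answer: -40/3 ≈ -13.333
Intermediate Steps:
Y(E) = E**2 (Y(E) = E*E = E**2)
Z(X, p) = (45 + p)/(-23 + X)
Z(-16, b(1, -5))*(Y(-4) - 3) = ((45 - 5/1)/(-23 - 16))*((-4)**2 - 3) = ((45 - 5*1)/(-39))*(16 - 3) = -(45 - 5)/39*13 = -1/39*40*13 = -40/39*13 = -40/3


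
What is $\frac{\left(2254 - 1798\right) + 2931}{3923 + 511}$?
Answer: $\frac{1129}{1478} \approx 0.76387$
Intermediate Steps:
$\frac{\left(2254 - 1798\right) + 2931}{3923 + 511} = \frac{456 + 2931}{4434} = 3387 \cdot \frac{1}{4434} = \frac{1129}{1478}$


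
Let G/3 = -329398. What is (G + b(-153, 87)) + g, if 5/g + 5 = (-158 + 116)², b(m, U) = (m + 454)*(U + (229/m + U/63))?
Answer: -258911436112/269127 ≈ -9.6204e+5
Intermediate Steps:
b(m, U) = (454 + m)*(229/m + 64*U/63) (b(m, U) = (454 + m)*(U + (229/m + U*(1/63))) = (454 + m)*(U + (229/m + U/63)) = (454 + m)*(229/m + 64*U/63))
G = -988194 (G = 3*(-329398) = -988194)
g = 5/1759 (g = 5/(-5 + (-158 + 116)²) = 5/(-5 + (-42)²) = 5/(-5 + 1764) = 5/1759 ≈ 0.0028425)
(G + b(-153, 87)) + g = (-988194 + (1/63)*(6549858 - 153*(14427 + 29056*87 + 64*87*(-153)))/(-153)) + 5/1759 = (-988194 + (1/63)*(-1/153)*(6549858 - 153*(14427 + 2527872 - 851904))) + 5/1759 = (-988194 + (1/63)*(-1/153)*(6549858 - 153*1690395)) + 5/1759 = (-988194 + (1/63)*(-1/153)*(6549858 - 258630435)) + 5/1759 = (-988194 + (1/63)*(-1/153)*(-252080577)) + 5/1759 = (-988194 + 4001279/153) + 5/1759 = -147192403/153 + 5/1759 = -258911436112/269127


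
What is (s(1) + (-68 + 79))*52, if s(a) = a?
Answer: 624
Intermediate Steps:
(s(1) + (-68 + 79))*52 = (1 + (-68 + 79))*52 = (1 + 11)*52 = 12*52 = 624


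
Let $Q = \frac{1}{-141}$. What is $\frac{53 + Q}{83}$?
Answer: $\frac{7472}{11703} \approx 0.63847$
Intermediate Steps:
$Q = - \frac{1}{141} \approx -0.0070922$
$\frac{53 + Q}{83} = \frac{53 - \frac{1}{141}}{83} = \frac{1}{83} \cdot \frac{7472}{141} = \frac{7472}{11703}$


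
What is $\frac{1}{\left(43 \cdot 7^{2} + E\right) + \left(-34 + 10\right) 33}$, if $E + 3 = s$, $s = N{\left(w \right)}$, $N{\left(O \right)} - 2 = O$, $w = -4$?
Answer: $\frac{1}{1310} \approx 0.00076336$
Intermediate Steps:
$N{\left(O \right)} = 2 + O$
$s = -2$ ($s = 2 - 4 = -2$)
$E = -5$ ($E = -3 - 2 = -5$)
$\frac{1}{\left(43 \cdot 7^{2} + E\right) + \left(-34 + 10\right) 33} = \frac{1}{\left(43 \cdot 7^{2} - 5\right) + \left(-34 + 10\right) 33} = \frac{1}{\left(43 \cdot 49 - 5\right) - 792} = \frac{1}{\left(2107 - 5\right) - 792} = \frac{1}{2102 - 792} = \frac{1}{1310}$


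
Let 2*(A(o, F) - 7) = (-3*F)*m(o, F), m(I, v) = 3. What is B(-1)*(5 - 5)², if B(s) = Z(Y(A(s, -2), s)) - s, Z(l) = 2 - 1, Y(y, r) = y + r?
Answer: 0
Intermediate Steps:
A(o, F) = 7 - 9*F/2 (A(o, F) = 7 + (-3*F*3)/2 = 7 + (-9*F)/2 = 7 - 9*F/2)
Y(y, r) = r + y
Z(l) = 1
B(s) = 1 - s
B(-1)*(5 - 5)² = (1 - 1*(-1))*(5 - 5)² = (1 + 1)*0² = 2*0 = 0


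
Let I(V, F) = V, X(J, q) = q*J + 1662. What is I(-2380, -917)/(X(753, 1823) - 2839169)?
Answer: 35/21541 ≈ 0.0016248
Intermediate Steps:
X(J, q) = 1662 + J*q (X(J, q) = J*q + 1662 = 1662 + J*q)
I(-2380, -917)/(X(753, 1823) - 2839169) = -2380/((1662 + 753*1823) - 2839169) = -2380/((1662 + 1372719) - 2839169) = -2380/(1374381 - 2839169) = -2380/(-1464788) = -2380*(-1/1464788) = 35/21541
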